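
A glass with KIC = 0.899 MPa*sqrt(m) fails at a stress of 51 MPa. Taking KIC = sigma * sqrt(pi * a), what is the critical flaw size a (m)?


Rearrange KIC = sigma * sqrt(pi * a):
  sqrt(pi * a) = KIC / sigma
  sqrt(pi * a) = 0.899 / 51 = 0.017627
  a = (KIC / sigma)^2 / pi
  a = 0.017627^2 / pi = 0.0000989 m

0.0000989 m


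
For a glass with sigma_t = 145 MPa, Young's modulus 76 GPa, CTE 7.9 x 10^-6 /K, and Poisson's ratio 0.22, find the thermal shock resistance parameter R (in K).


Thermal shock resistance: R = sigma * (1 - nu) / (E * alpha)
  Numerator = 145 * (1 - 0.22) = 113.1
  Denominator = 76 * 1000 * (7.9 x 10^-6) = 0.6004
  R = 113.1 / 0.6004 = 188.4 K

188.4 K


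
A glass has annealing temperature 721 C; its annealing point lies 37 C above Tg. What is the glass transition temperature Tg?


Rearrange T_anneal = Tg + offset for Tg:
  Tg = T_anneal - offset = 721 - 37 = 684 C

684 C


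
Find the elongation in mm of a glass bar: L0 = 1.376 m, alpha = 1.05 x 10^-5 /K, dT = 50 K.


Thermal expansion formula: dL = alpha * L0 * dT
  dL = (1.05 x 10^-5) * 1.376 * 50 = 0.0007224 m
Convert to mm: 0.0007224 * 1000 = 0.7224 mm

0.7224 mm


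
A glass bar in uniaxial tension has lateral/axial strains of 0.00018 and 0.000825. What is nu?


Poisson's ratio: nu = lateral strain / axial strain
  nu = 0.00018 / 0.000825 = 0.2182

0.2182


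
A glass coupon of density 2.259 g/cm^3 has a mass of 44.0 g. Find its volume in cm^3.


Rearrange rho = m / V:
  V = m / rho
  V = 44.0 / 2.259 = 19.478 cm^3

19.478 cm^3


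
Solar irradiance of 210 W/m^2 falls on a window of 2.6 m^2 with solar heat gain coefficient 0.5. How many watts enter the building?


Solar heat gain: Q = Area * SHGC * Irradiance
  Q = 2.6 * 0.5 * 210 = 273 W

273 W


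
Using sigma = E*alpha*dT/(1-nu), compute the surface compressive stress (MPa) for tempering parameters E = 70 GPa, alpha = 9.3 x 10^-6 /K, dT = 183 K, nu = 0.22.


Tempering stress: sigma = E * alpha * dT / (1 - nu)
  E (MPa) = 70 * 1000 = 70000
  Numerator = 70000 * (9.3 x 10^-6) * 183 = 119.133
  Denominator = 1 - 0.22 = 0.78
  sigma = 119.133 / 0.78 = 152.7 MPa

152.7 MPa


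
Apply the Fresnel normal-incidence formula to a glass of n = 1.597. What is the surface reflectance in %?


Fresnel reflectance at normal incidence:
  R = ((n - 1)/(n + 1))^2
  (n - 1)/(n + 1) = (1.597 - 1)/(1.597 + 1) = 0.229881
  R = 0.229881^2 = 0.0528453
  R(%) = 0.0528453 * 100 = 5.285%

5.285%


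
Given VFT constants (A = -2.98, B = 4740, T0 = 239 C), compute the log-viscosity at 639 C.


VFT equation: log(eta) = A + B / (T - T0)
  T - T0 = 639 - 239 = 400
  B / (T - T0) = 4740 / 400 = 11.85
  log(eta) = -2.98 + 11.85 = 8.87

8.87


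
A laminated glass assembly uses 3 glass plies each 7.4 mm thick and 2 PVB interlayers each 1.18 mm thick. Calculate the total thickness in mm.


Total thickness = glass contribution + PVB contribution
  Glass: 3 * 7.4 = 22.2 mm
  PVB: 2 * 1.18 = 2.36 mm
  Total = 22.2 + 2.36 = 24.56 mm

24.56 mm


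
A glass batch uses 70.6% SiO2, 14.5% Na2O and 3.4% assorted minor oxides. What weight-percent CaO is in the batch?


Pieces sum to 100%:
  CaO = 100 - (SiO2 + Na2O + others)
  CaO = 100 - (70.6 + 14.5 + 3.4) = 11.5%

11.5%


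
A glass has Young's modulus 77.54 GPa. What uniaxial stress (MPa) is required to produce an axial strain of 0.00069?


Rearrange E = sigma / epsilon:
  sigma = E * epsilon
  E (MPa) = 77.54 * 1000 = 77540
  sigma = 77540 * 0.00069 = 53.5 MPa

53.5 MPa


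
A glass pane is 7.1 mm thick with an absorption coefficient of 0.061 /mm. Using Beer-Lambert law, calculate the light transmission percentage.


Beer-Lambert law: T = exp(-alpha * thickness)
  exponent = -0.061 * 7.1 = -0.4331
  T = exp(-0.4331) = 0.6485
  Percentage = 0.6485 * 100 = 64.85%

64.85%


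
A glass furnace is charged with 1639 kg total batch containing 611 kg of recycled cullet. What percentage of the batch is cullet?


Cullet ratio = (cullet mass / total batch mass) * 100
  Ratio = 611 / 1639 * 100 = 37.28%

37.28%


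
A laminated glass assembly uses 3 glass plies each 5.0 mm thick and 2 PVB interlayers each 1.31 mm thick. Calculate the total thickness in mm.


Total thickness = glass contribution + PVB contribution
  Glass: 3 * 5.0 = 15.0 mm
  PVB: 2 * 1.31 = 2.62 mm
  Total = 15.0 + 2.62 = 17.62 mm

17.62 mm


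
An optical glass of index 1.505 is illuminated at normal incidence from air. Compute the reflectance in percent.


Fresnel reflectance at normal incidence:
  R = ((n - 1)/(n + 1))^2
  (n - 1)/(n + 1) = (1.505 - 1)/(1.505 + 1) = 0.201597
  R = 0.201597^2 = 0.0406414
  R(%) = 0.0406414 * 100 = 4.064%

4.064%


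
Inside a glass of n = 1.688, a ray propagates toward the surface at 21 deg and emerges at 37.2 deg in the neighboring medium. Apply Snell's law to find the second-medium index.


Apply Snell's law: n1 * sin(theta1) = n2 * sin(theta2)
  n2 = n1 * sin(theta1) / sin(theta2)
  sin(21) = 0.358368
  sin(37.2) = 0.604599
  n2 = 1.688 * 0.358368 / 0.604599 = 1.0005

1.0005


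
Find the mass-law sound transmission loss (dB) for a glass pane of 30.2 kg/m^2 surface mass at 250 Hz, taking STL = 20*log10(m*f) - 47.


Mass law: STL = 20 * log10(m * f) - 47
  m * f = 30.2 * 250 = 7550
  log10(7550) = 3.87795
  STL = 20 * 3.87795 - 47 = 77.559 - 47 = 30.6 dB

30.6 dB


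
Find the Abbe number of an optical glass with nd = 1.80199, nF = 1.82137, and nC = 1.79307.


Abbe number formula: Vd = (nd - 1) / (nF - nC)
  nd - 1 = 1.80199 - 1 = 0.80199
  nF - nC = 1.82137 - 1.79307 = 0.0283
  Vd = 0.80199 / 0.0283 = 28.34

28.34


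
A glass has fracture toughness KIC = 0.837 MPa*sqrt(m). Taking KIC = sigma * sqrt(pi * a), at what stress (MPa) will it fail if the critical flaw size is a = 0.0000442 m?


Rearrange KIC = sigma * sqrt(pi * a):
  sigma = KIC / sqrt(pi * a)
  sqrt(pi * 0.0000442) = 0.011784
  sigma = 0.837 / 0.011784 = 71.03 MPa

71.03 MPa


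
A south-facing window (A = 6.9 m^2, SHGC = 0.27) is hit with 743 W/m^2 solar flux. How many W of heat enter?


Solar heat gain: Q = Area * SHGC * Irradiance
  Q = 6.9 * 0.27 * 743 = 1384.2 W

1384.2 W


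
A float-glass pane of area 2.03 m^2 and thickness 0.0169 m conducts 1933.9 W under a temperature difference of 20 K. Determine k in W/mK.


Fourier's law rearranged: k = Q * t / (A * dT)
  Numerator = 1933.9 * 0.0169 = 32.68291
  Denominator = 2.03 * 20 = 40.6
  k = 32.68291 / 40.6 = 0.805 W/mK

0.805 W/mK


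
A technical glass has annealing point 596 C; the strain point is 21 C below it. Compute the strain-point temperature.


Strain point = annealing point - difference:
  T_strain = 596 - 21 = 575 C

575 C


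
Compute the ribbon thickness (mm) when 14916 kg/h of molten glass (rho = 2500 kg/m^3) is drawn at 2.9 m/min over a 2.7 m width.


Ribbon cross-section from mass balance:
  Volume rate = throughput / density = 14916 / 2500 = 5.9664 m^3/h
  thickness = volume rate / (speed * 60 * width), i.e.
  thickness = throughput / (60 * speed * width * density) * 1000
  thickness = 14916 / (60 * 2.9 * 2.7 * 2500) * 1000 = 12.7 mm

12.7 mm


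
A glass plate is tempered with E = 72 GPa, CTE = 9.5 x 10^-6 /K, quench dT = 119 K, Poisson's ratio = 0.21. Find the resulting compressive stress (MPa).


Tempering stress: sigma = E * alpha * dT / (1 - nu)
  E (MPa) = 72 * 1000 = 72000
  Numerator = 72000 * (9.5 x 10^-6) * 119 = 81.396
  Denominator = 1 - 0.21 = 0.79
  sigma = 81.396 / 0.79 = 103.0 MPa

103.0 MPa


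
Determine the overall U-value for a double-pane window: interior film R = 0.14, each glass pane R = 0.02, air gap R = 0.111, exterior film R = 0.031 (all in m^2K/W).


Total thermal resistance (series):
  R_total = R_in + R_glass + R_air + R_glass + R_out
  R_total = 0.14 + 0.02 + 0.111 + 0.02 + 0.031 = 0.322 m^2K/W
U-value = 1 / R_total = 1 / 0.322 = 3.106 W/m^2K

3.106 W/m^2K


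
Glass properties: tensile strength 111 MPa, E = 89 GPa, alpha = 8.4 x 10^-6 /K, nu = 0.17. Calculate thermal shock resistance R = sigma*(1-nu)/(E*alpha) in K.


Thermal shock resistance: R = sigma * (1 - nu) / (E * alpha)
  Numerator = 111 * (1 - 0.17) = 92.13
  Denominator = 89 * 1000 * (8.4 x 10^-6) = 0.7476
  R = 92.13 / 0.7476 = 123.2 K

123.2 K


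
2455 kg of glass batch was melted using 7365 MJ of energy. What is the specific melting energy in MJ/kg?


Rearrange E = m * s for s:
  s = E / m
  s = 7365 / 2455 = 3.0 MJ/kg

3.0 MJ/kg


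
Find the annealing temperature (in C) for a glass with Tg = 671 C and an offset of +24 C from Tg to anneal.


The annealing temperature is Tg plus the offset:
  T_anneal = 671 + 24 = 695 C

695 C


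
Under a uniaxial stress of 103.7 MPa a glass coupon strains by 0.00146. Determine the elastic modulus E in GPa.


Young's modulus: E = stress / strain
  E = 103.7 MPa / 0.00146 = 71027.4 MPa
Convert to GPa: 71027.4 / 1000 = 71.03 GPa

71.03 GPa


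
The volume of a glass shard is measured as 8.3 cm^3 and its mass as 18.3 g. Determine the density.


Use the definition of density:
  rho = mass / volume
  rho = 18.3 / 8.3 = 2.205 g/cm^3

2.205 g/cm^3


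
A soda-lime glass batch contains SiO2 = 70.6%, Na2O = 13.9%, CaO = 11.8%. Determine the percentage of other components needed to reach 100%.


Sum the three major oxides:
  SiO2 + Na2O + CaO = 70.6 + 13.9 + 11.8 = 96.3%
Subtract from 100%:
  Others = 100 - 96.3 = 3.7%

3.7%


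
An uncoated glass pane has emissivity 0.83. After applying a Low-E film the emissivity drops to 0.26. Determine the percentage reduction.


Percentage reduction = (1 - coated/uncoated) * 100
  Ratio = 0.26 / 0.83 = 0.3133
  Reduction = (1 - 0.3133) * 100 = 68.7%

68.7%


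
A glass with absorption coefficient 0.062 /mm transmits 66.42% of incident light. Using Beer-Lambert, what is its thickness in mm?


Rearrange T = exp(-alpha * thickness):
  thickness = -ln(T) / alpha
  T = 66.42/100 = 0.6642
  ln(T) = -0.40917
  -ln(T) = 0.40917
  thickness = 0.40917 / 0.062 = 6.6 mm

6.6 mm


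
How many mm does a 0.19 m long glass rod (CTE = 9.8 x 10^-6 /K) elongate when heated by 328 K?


Thermal expansion formula: dL = alpha * L0 * dT
  dL = (9.8 x 10^-6) * 0.19 * 328 = 0.00061074 m
Convert to mm: 0.00061074 * 1000 = 0.6107 mm

0.6107 mm


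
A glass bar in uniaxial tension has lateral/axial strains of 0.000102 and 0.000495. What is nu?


Poisson's ratio: nu = lateral strain / axial strain
  nu = 0.000102 / 0.000495 = 0.2061

0.2061


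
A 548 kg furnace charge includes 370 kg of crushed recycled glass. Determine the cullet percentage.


Cullet ratio = (cullet mass / total batch mass) * 100
  Ratio = 370 / 548 * 100 = 67.52%

67.52%


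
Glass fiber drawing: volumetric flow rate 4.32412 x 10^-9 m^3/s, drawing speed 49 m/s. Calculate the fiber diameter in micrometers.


Cross-sectional area from continuity:
  A = Q / v = 4.32412 x 10^-9 / 49 = 8.824735 x 10^-11 m^2
Diameter from circular cross-section:
  d = sqrt(4A / pi) * 10^6 (m -> um)
  d = sqrt(4 * 8.824735 x 10^-11 / pi) * 10^6 = 10.6 um

10.6 um


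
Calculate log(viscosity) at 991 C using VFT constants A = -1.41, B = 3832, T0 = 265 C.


VFT equation: log(eta) = A + B / (T - T0)
  T - T0 = 991 - 265 = 726
  B / (T - T0) = 3832 / 726 = 5.278
  log(eta) = -1.41 + 5.278 = 3.868

3.868


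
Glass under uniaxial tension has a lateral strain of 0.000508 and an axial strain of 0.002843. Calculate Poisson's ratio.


Poisson's ratio: nu = lateral strain / axial strain
  nu = 0.000508 / 0.002843 = 0.1787

0.1787


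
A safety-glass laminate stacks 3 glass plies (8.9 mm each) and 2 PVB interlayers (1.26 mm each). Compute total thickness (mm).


Total thickness = glass contribution + PVB contribution
  Glass: 3 * 8.9 = 26.7 mm
  PVB: 2 * 1.26 = 2.52 mm
  Total = 26.7 + 2.52 = 29.22 mm

29.22 mm


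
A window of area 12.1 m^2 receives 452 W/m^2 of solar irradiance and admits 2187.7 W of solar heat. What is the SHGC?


Rearrange Q = Area * SHGC * Irradiance:
  SHGC = Q / (Area * Irradiance)
  SHGC = 2187.7 / (12.1 * 452) = 0.4

0.4


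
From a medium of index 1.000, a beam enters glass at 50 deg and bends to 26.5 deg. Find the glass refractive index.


Apply Snell's law: n1 * sin(theta1) = n2 * sin(theta2)
  n2 = n1 * sin(theta1) / sin(theta2)
  sin(50) = 0.766044
  sin(26.5) = 0.446198
  n2 = 1.000 * 0.766044 / 0.446198 = 1.7168

1.7168


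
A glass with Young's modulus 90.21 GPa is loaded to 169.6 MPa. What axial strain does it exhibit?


Rearrange E = sigma / epsilon:
  epsilon = sigma / E
  E (MPa) = 90.21 * 1000 = 90210
  epsilon = 169.6 / 90210 = 0.00188

0.00188


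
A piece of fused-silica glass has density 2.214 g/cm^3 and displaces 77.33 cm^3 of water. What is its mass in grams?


Rearrange rho = m / V:
  m = rho * V
  m = 2.214 * 77.33 = 171.209 g

171.209 g


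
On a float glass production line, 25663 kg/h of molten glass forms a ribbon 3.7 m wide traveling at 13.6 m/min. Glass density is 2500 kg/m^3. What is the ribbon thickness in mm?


Ribbon cross-section from mass balance:
  Volume rate = throughput / density = 25663 / 2500 = 10.2652 m^3/h
  thickness = volume rate / (speed * 60 * width), i.e.
  thickness = throughput / (60 * speed * width * density) * 1000
  thickness = 25663 / (60 * 13.6 * 3.7 * 2500) * 1000 = 3.4 mm

3.4 mm


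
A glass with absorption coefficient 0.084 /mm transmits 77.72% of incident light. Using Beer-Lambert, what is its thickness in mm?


Rearrange T = exp(-alpha * thickness):
  thickness = -ln(T) / alpha
  T = 77.72/100 = 0.7772
  ln(T) = -0.25206
  -ln(T) = 0.25206
  thickness = 0.25206 / 0.084 = 3.0 mm

3.0 mm


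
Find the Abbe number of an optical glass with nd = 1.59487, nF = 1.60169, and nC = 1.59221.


Abbe number formula: Vd = (nd - 1) / (nF - nC)
  nd - 1 = 1.59487 - 1 = 0.59487
  nF - nC = 1.60169 - 1.59221 = 0.00948
  Vd = 0.59487 / 0.00948 = 62.75

62.75


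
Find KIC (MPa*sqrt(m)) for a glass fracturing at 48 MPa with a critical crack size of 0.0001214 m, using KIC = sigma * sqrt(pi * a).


Fracture toughness: KIC = sigma * sqrt(pi * a)
  pi * a = pi * 0.0001214 = 0.000381389
  sqrt(pi * a) = 0.019529
  KIC = 48 * 0.019529 = 0.937 MPa*sqrt(m)

0.937 MPa*sqrt(m)


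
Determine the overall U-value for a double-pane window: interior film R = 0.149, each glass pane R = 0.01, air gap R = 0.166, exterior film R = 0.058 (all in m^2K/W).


Total thermal resistance (series):
  R_total = R_in + R_glass + R_air + R_glass + R_out
  R_total = 0.149 + 0.01 + 0.166 + 0.01 + 0.058 = 0.393 m^2K/W
U-value = 1 / R_total = 1 / 0.393 = 2.545 W/m^2K

2.545 W/m^2K


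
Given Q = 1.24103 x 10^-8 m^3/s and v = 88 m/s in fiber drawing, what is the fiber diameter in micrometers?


Cross-sectional area from continuity:
  A = Q / v = 1.24103 x 10^-8 / 88 = 1.410261 x 10^-10 m^2
Diameter from circular cross-section:
  d = sqrt(4A / pi) * 10^6 (m -> um)
  d = sqrt(4 * 1.410261 x 10^-10 / pi) * 10^6 = 13.4 um

13.4 um


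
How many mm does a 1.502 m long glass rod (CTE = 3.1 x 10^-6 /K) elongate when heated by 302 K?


Thermal expansion formula: dL = alpha * L0 * dT
  dL = (3.1 x 10^-6) * 1.502 * 302 = 0.00140617 m
Convert to mm: 0.00140617 * 1000 = 1.4062 mm

1.4062 mm


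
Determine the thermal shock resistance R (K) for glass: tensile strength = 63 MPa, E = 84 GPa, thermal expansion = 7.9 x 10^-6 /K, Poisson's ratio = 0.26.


Thermal shock resistance: R = sigma * (1 - nu) / (E * alpha)
  Numerator = 63 * (1 - 0.26) = 46.62
  Denominator = 84 * 1000 * (7.9 x 10^-6) = 0.6636
  R = 46.62 / 0.6636 = 70.3 K

70.3 K


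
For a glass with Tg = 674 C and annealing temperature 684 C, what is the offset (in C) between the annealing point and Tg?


Offset = T_anneal - Tg:
  offset = 684 - 674 = 10 C

10 C


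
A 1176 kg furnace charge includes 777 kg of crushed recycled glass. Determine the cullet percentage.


Cullet ratio = (cullet mass / total batch mass) * 100
  Ratio = 777 / 1176 * 100 = 66.07%

66.07%


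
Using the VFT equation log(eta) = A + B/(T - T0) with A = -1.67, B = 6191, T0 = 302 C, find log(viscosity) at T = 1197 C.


VFT equation: log(eta) = A + B / (T - T0)
  T - T0 = 1197 - 302 = 895
  B / (T - T0) = 6191 / 895 = 6.917
  log(eta) = -1.67 + 6.917 = 5.247

5.247


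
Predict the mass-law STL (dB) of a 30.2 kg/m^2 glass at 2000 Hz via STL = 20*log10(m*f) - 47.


Mass law: STL = 20 * log10(m * f) - 47
  m * f = 30.2 * 2000 = 60400
  log10(60400) = 4.78104
  STL = 20 * 4.78104 - 47 = 95.6208 - 47 = 48.6 dB

48.6 dB


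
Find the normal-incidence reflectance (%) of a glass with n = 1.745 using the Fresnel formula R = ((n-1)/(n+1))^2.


Fresnel reflectance at normal incidence:
  R = ((n - 1)/(n + 1))^2
  (n - 1)/(n + 1) = (1.745 - 1)/(1.745 + 1) = 0.271403
  R = 0.271403^2 = 0.0736596
  R(%) = 0.0736596 * 100 = 7.366%

7.366%


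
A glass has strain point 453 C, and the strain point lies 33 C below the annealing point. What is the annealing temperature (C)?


T_anneal = T_strain + gap:
  T_anneal = 453 + 33 = 486 C

486 C


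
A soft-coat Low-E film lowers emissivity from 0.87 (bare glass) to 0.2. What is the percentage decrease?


Percentage reduction = (1 - coated/uncoated) * 100
  Ratio = 0.2 / 0.87 = 0.2299
  Reduction = (1 - 0.2299) * 100 = 77.0%

77.0%


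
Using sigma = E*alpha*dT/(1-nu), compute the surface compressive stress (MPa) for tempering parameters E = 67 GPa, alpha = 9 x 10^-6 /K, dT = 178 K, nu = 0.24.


Tempering stress: sigma = E * alpha * dT / (1 - nu)
  E (MPa) = 67 * 1000 = 67000
  Numerator = 67000 * (9 x 10^-6) * 178 = 107.334
  Denominator = 1 - 0.24 = 0.76
  sigma = 107.334 / 0.76 = 141.2 MPa

141.2 MPa


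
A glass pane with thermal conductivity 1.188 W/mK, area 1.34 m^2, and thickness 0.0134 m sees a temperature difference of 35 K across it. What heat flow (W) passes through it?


Fourier's law: Q = k * A * dT / t
  Q = 1.188 * 1.34 * 35 / 0.0134
  Q = 55.7172 / 0.0134 = 4158 W

4158 W


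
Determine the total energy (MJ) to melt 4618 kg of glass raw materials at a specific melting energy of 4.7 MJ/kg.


Total energy = mass * specific energy
  E = 4618 * 4.7 = 21704.6 MJ

21704.6 MJ


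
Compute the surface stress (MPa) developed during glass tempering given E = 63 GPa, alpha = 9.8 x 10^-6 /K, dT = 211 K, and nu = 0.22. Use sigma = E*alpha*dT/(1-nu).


Tempering stress: sigma = E * alpha * dT / (1 - nu)
  E (MPa) = 63 * 1000 = 63000
  Numerator = 63000 * (9.8 x 10^-6) * 211 = 130.2714
  Denominator = 1 - 0.22 = 0.78
  sigma = 130.2714 / 0.78 = 167.0 MPa

167.0 MPa


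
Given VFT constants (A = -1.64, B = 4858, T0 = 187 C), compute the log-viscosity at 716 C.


VFT equation: log(eta) = A + B / (T - T0)
  T - T0 = 716 - 187 = 529
  B / (T - T0) = 4858 / 529 = 9.183
  log(eta) = -1.64 + 9.183 = 7.543

7.543


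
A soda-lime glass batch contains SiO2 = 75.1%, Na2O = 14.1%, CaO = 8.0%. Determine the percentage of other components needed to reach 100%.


Sum the three major oxides:
  SiO2 + Na2O + CaO = 75.1 + 14.1 + 8.0 = 97.2%
Subtract from 100%:
  Others = 100 - 97.2 = 2.8%

2.8%


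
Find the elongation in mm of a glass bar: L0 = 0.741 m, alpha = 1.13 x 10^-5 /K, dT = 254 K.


Thermal expansion formula: dL = alpha * L0 * dT
  dL = (1.13 x 10^-5) * 0.741 * 254 = 0.00212682 m
Convert to mm: 0.00212682 * 1000 = 2.1268 mm

2.1268 mm


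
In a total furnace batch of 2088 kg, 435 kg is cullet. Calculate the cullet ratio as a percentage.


Cullet ratio = (cullet mass / total batch mass) * 100
  Ratio = 435 / 2088 * 100 = 20.83%

20.83%


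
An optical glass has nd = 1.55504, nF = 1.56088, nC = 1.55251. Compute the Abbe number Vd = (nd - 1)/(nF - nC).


Abbe number formula: Vd = (nd - 1) / (nF - nC)
  nd - 1 = 1.55504 - 1 = 0.55504
  nF - nC = 1.56088 - 1.55251 = 0.00837
  Vd = 0.55504 / 0.00837 = 66.31

66.31


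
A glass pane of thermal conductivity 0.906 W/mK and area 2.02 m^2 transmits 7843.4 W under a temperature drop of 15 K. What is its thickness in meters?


Fourier's law: t = k * A * dT / Q
  t = 0.906 * 2.02 * 15 / 7843.4
  t = 27.4518 / 7843.4 = 0.0035 m

0.0035 m


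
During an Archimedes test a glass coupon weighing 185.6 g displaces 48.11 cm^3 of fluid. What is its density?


Use the definition of density:
  rho = mass / volume
  rho = 185.6 / 48.11 = 3.858 g/cm^3

3.858 g/cm^3


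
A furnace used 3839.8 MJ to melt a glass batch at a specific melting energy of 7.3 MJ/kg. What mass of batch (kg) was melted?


Rearrange E = m * s for m:
  m = E / s
  m = 3839.8 / 7.3 = 526.0 kg

526.0 kg


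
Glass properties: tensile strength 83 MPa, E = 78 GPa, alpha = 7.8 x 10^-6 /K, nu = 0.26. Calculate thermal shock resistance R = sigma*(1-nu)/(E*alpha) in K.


Thermal shock resistance: R = sigma * (1 - nu) / (E * alpha)
  Numerator = 83 * (1 - 0.26) = 61.42
  Denominator = 78 * 1000 * (7.8 x 10^-6) = 0.6084
  R = 61.42 / 0.6084 = 101.0 K

101.0 K


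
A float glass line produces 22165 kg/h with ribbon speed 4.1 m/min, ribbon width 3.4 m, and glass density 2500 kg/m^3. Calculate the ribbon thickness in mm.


Ribbon cross-section from mass balance:
  Volume rate = throughput / density = 22165 / 2500 = 8.866 m^3/h
  thickness = volume rate / (speed * 60 * width), i.e.
  thickness = throughput / (60 * speed * width * density) * 1000
  thickness = 22165 / (60 * 4.1 * 3.4 * 2500) * 1000 = 10.6 mm

10.6 mm


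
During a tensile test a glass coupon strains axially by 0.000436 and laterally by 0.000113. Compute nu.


Poisson's ratio: nu = lateral strain / axial strain
  nu = 0.000113 / 0.000436 = 0.2592

0.2592


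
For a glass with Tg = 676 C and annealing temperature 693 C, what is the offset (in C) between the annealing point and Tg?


Offset = T_anneal - Tg:
  offset = 693 - 676 = 17 C

17 C


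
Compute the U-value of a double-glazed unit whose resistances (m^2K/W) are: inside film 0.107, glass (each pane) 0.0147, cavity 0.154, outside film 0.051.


Total thermal resistance (series):
  R_total = R_in + R_glass + R_air + R_glass + R_out
  R_total = 0.107 + 0.0147 + 0.154 + 0.0147 + 0.051 = 0.3414 m^2K/W
U-value = 1 / R_total = 1 / 0.3414 = 2.929 W/m^2K

2.929 W/m^2K


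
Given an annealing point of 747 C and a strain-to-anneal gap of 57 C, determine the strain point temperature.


Strain point = annealing point - difference:
  T_strain = 747 - 57 = 690 C

690 C


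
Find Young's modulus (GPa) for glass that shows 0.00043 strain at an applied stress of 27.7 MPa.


Young's modulus: E = stress / strain
  E = 27.7 MPa / 0.00043 = 64418.6 MPa
Convert to GPa: 64418.6 / 1000 = 64.42 GPa

64.42 GPa


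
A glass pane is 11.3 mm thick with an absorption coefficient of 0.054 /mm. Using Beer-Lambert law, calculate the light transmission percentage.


Beer-Lambert law: T = exp(-alpha * thickness)
  exponent = -0.054 * 11.3 = -0.6102
  T = exp(-0.6102) = 0.5432
  Percentage = 0.5432 * 100 = 54.32%

54.32%


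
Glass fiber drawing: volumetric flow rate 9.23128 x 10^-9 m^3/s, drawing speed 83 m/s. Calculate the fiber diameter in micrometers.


Cross-sectional area from continuity:
  A = Q / v = 9.23128 x 10^-9 / 83 = 1.112202 x 10^-10 m^2
Diameter from circular cross-section:
  d = sqrt(4A / pi) * 10^6 (m -> um)
  d = sqrt(4 * 1.112202 x 10^-10 / pi) * 10^6 = 11.9 um

11.9 um


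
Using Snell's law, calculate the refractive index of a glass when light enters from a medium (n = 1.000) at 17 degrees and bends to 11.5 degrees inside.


Apply Snell's law: n1 * sin(theta1) = n2 * sin(theta2)
  n2 = n1 * sin(theta1) / sin(theta2)
  sin(17) = 0.292372
  sin(11.5) = 0.199368
  n2 = 1.000 * 0.292372 / 0.199368 = 1.4665

1.4665


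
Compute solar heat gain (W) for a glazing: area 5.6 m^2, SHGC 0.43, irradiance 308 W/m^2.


Solar heat gain: Q = Area * SHGC * Irradiance
  Q = 5.6 * 0.43 * 308 = 741.7 W

741.7 W


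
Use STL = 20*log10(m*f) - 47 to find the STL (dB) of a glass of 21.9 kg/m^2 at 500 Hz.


Mass law: STL = 20 * log10(m * f) - 47
  m * f = 21.9 * 500 = 10950
  log10(10950) = 4.03941
  STL = 20 * 4.03941 - 47 = 80.7882 - 47 = 33.8 dB

33.8 dB


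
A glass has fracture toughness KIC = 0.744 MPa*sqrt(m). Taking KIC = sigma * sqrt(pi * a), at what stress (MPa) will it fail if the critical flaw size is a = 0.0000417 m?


Rearrange KIC = sigma * sqrt(pi * a):
  sigma = KIC / sqrt(pi * a)
  sqrt(pi * 0.0000417) = 0.011446
  sigma = 0.744 / 0.011446 = 65.0 MPa

65.0 MPa


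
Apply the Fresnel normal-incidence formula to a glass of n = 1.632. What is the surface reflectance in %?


Fresnel reflectance at normal incidence:
  R = ((n - 1)/(n + 1))^2
  (n - 1)/(n + 1) = (1.632 - 1)/(1.632 + 1) = 0.240122
  R = 0.240122^2 = 0.0576586
  R(%) = 0.0576586 * 100 = 5.766%

5.766%


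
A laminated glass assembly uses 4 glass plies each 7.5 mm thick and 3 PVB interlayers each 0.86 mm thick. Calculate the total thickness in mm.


Total thickness = glass contribution + PVB contribution
  Glass: 4 * 7.5 = 30.0 mm
  PVB: 3 * 0.86 = 2.58 mm
  Total = 30.0 + 2.58 = 32.58 mm

32.58 mm


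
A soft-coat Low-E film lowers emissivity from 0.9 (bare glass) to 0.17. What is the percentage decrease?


Percentage reduction = (1 - coated/uncoated) * 100
  Ratio = 0.17 / 0.9 = 0.1889
  Reduction = (1 - 0.1889) * 100 = 81.1%

81.1%


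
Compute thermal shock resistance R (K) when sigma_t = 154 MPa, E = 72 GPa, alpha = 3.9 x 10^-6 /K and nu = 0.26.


Thermal shock resistance: R = sigma * (1 - nu) / (E * alpha)
  Numerator = 154 * (1 - 0.26) = 113.96
  Denominator = 72 * 1000 * (3.9 x 10^-6) = 0.2808
  R = 113.96 / 0.2808 = 405.8 K

405.8 K


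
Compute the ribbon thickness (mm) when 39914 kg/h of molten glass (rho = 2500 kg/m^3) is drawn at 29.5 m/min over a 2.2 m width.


Ribbon cross-section from mass balance:
  Volume rate = throughput / density = 39914 / 2500 = 15.9656 m^3/h
  thickness = volume rate / (speed * 60 * width), i.e.
  thickness = throughput / (60 * speed * width * density) * 1000
  thickness = 39914 / (60 * 29.5 * 2.2 * 2500) * 1000 = 4.1 mm

4.1 mm


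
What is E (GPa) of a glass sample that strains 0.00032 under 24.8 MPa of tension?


Young's modulus: E = stress / strain
  E = 24.8 MPa / 0.00032 = 77500 MPa
Convert to GPa: 77500 / 1000 = 77.5 GPa

77.5 GPa


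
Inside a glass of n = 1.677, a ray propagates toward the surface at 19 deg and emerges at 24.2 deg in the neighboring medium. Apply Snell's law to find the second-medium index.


Apply Snell's law: n1 * sin(theta1) = n2 * sin(theta2)
  n2 = n1 * sin(theta1) / sin(theta2)
  sin(19) = 0.325568
  sin(24.2) = 0.409923
  n2 = 1.677 * 0.325568 / 0.409923 = 1.3319

1.3319


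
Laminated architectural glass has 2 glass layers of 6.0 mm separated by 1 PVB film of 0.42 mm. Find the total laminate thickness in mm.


Total thickness = glass contribution + PVB contribution
  Glass: 2 * 6.0 = 12.0 mm
  PVB: 1 * 0.42 = 0.42 mm
  Total = 12.0 + 0.42 = 12.42 mm

12.42 mm


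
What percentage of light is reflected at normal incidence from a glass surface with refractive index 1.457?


Fresnel reflectance at normal incidence:
  R = ((n - 1)/(n + 1))^2
  (n - 1)/(n + 1) = (1.457 - 1)/(1.457 + 1) = 0.185999
  R = 0.185999^2 = 0.0345956
  R(%) = 0.0345956 * 100 = 3.46%

3.46%


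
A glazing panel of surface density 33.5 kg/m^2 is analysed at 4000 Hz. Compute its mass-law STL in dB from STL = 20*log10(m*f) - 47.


Mass law: STL = 20 * log10(m * f) - 47
  m * f = 33.5 * 4000 = 134000
  log10(134000) = 5.1271
  STL = 20 * 5.1271 - 47 = 102.542 - 47 = 55.5 dB

55.5 dB


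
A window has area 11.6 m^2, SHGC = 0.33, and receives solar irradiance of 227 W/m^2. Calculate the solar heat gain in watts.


Solar heat gain: Q = Area * SHGC * Irradiance
  Q = 11.6 * 0.33 * 227 = 869 W

869 W


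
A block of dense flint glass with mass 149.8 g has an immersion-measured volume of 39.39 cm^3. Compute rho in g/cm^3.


Use the definition of density:
  rho = mass / volume
  rho = 149.8 / 39.39 = 3.803 g/cm^3

3.803 g/cm^3


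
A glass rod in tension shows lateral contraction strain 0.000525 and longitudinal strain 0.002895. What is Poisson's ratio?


Poisson's ratio: nu = lateral strain / axial strain
  nu = 0.000525 / 0.002895 = 0.1813

0.1813


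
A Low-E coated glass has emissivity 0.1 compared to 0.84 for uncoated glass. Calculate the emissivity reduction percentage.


Percentage reduction = (1 - coated/uncoated) * 100
  Ratio = 0.1 / 0.84 = 0.119
  Reduction = (1 - 0.119) * 100 = 88.1%

88.1%


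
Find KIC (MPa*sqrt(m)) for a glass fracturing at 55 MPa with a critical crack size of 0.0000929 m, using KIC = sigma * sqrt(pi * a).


Fracture toughness: KIC = sigma * sqrt(pi * a)
  pi * a = pi * 0.0000929 = 0.000291854
  sqrt(pi * a) = 0.017084
  KIC = 55 * 0.017084 = 0.94 MPa*sqrt(m)

0.94 MPa*sqrt(m)


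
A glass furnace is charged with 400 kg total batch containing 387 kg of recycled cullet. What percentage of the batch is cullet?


Cullet ratio = (cullet mass / total batch mass) * 100
  Ratio = 387 / 400 * 100 = 96.75%

96.75%


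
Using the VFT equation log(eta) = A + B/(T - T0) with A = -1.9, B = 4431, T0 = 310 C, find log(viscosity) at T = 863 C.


VFT equation: log(eta) = A + B / (T - T0)
  T - T0 = 863 - 310 = 553
  B / (T - T0) = 4431 / 553 = 8.013
  log(eta) = -1.9 + 8.013 = 6.113

6.113


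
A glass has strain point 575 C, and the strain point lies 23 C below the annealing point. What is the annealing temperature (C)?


T_anneal = T_strain + gap:
  T_anneal = 575 + 23 = 598 C

598 C


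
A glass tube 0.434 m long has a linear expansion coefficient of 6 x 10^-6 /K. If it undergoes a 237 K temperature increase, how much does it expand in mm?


Thermal expansion formula: dL = alpha * L0 * dT
  dL = (6 x 10^-6) * 0.434 * 237 = 0.00061715 m
Convert to mm: 0.00061715 * 1000 = 0.6171 mm

0.6171 mm


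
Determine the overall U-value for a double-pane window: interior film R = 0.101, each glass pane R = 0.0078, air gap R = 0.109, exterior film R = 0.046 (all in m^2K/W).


Total thermal resistance (series):
  R_total = R_in + R_glass + R_air + R_glass + R_out
  R_total = 0.101 + 0.0078 + 0.109 + 0.0078 + 0.046 = 0.2716 m^2K/W
U-value = 1 / R_total = 1 / 0.2716 = 3.682 W/m^2K

3.682 W/m^2K


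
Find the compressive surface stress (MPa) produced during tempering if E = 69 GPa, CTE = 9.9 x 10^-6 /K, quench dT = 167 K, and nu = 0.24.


Tempering stress: sigma = E * alpha * dT / (1 - nu)
  E (MPa) = 69 * 1000 = 69000
  Numerator = 69000 * (9.9 x 10^-6) * 167 = 114.0777
  Denominator = 1 - 0.24 = 0.76
  sigma = 114.0777 / 0.76 = 150.1 MPa

150.1 MPa


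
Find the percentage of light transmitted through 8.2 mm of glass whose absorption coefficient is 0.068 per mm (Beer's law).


Beer-Lambert law: T = exp(-alpha * thickness)
  exponent = -0.068 * 8.2 = -0.5576
  T = exp(-0.5576) = 0.5726
  Percentage = 0.5726 * 100 = 57.26%

57.26%


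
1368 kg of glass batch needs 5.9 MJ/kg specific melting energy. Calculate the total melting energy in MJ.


Total energy = mass * specific energy
  E = 1368 * 5.9 = 8071.2 MJ

8071.2 MJ


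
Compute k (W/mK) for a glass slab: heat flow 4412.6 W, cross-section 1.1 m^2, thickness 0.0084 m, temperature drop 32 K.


Fourier's law rearranged: k = Q * t / (A * dT)
  Numerator = 4412.6 * 0.0084 = 37.06584
  Denominator = 1.1 * 32 = 35.2
  k = 37.06584 / 35.2 = 1.053 W/mK

1.053 W/mK


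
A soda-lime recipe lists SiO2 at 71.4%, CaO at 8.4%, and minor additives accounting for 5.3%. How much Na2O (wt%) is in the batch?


Pieces sum to 100%:
  Na2O = 100 - (SiO2 + CaO + others)
  Na2O = 100 - (71.4 + 8.4 + 5.3) = 14.9%

14.9%


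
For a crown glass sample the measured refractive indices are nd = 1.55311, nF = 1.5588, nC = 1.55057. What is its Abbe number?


Abbe number formula: Vd = (nd - 1) / (nF - nC)
  nd - 1 = 1.55311 - 1 = 0.55311
  nF - nC = 1.5588 - 1.55057 = 0.00823
  Vd = 0.55311 / 0.00823 = 67.21

67.21


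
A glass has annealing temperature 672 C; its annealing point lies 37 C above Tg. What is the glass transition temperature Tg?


Rearrange T_anneal = Tg + offset for Tg:
  Tg = T_anneal - offset = 672 - 37 = 635 C

635 C


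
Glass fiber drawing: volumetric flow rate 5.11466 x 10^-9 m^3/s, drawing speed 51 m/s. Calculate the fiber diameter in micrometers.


Cross-sectional area from continuity:
  A = Q / v = 5.11466 x 10^-9 / 51 = 1.002875 x 10^-10 m^2
Diameter from circular cross-section:
  d = sqrt(4A / pi) * 10^6 (m -> um)
  d = sqrt(4 * 1.002875 x 10^-10 / pi) * 10^6 = 11.3 um

11.3 um


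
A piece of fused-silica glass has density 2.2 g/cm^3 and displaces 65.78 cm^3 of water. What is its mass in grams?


Rearrange rho = m / V:
  m = rho * V
  m = 2.2 * 65.78 = 144.716 g

144.716 g


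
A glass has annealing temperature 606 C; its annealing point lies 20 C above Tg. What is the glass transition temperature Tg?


Rearrange T_anneal = Tg + offset for Tg:
  Tg = T_anneal - offset = 606 - 20 = 586 C

586 C


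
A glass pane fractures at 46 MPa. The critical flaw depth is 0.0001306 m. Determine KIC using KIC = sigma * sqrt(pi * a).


Fracture toughness: KIC = sigma * sqrt(pi * a)
  pi * a = pi * 0.0001306 = 0.000410292
  sqrt(pi * a) = 0.020256
  KIC = 46 * 0.020256 = 0.932 MPa*sqrt(m)

0.932 MPa*sqrt(m)


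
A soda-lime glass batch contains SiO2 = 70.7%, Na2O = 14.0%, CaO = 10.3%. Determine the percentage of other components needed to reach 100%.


Sum the three major oxides:
  SiO2 + Na2O + CaO = 70.7 + 14.0 + 10.3 = 95.0%
Subtract from 100%:
  Others = 100 - 95.0 = 5.0%

5.0%


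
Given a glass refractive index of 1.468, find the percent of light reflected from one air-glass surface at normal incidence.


Fresnel reflectance at normal incidence:
  R = ((n - 1)/(n + 1))^2
  (n - 1)/(n + 1) = (1.468 - 1)/(1.468 + 1) = 0.189627
  R = 0.189627^2 = 0.0359584
  R(%) = 0.0359584 * 100 = 3.596%

3.596%


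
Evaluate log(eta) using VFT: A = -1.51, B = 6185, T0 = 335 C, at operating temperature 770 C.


VFT equation: log(eta) = A + B / (T - T0)
  T - T0 = 770 - 335 = 435
  B / (T - T0) = 6185 / 435 = 14.218
  log(eta) = -1.51 + 14.218 = 12.708

12.708


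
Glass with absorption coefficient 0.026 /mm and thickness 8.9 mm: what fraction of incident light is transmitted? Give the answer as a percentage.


Beer-Lambert law: T = exp(-alpha * thickness)
  exponent = -0.026 * 8.9 = -0.2314
  T = exp(-0.2314) = 0.7934
  Percentage = 0.7934 * 100 = 79.34%

79.34%


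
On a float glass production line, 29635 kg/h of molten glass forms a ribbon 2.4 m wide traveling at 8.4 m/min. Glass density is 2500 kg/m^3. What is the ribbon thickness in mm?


Ribbon cross-section from mass balance:
  Volume rate = throughput / density = 29635 / 2500 = 11.854 m^3/h
  thickness = volume rate / (speed * 60 * width), i.e.
  thickness = throughput / (60 * speed * width * density) * 1000
  thickness = 29635 / (60 * 8.4 * 2.4 * 2500) * 1000 = 9.8 mm

9.8 mm


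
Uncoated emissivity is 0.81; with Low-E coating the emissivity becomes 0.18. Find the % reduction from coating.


Percentage reduction = (1 - coated/uncoated) * 100
  Ratio = 0.18 / 0.81 = 0.2222
  Reduction = (1 - 0.2222) * 100 = 77.8%

77.8%


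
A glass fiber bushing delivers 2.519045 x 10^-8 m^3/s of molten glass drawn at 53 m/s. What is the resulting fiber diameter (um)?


Cross-sectional area from continuity:
  A = Q / v = 2.519045 x 10^-8 / 53 = 4.752915 x 10^-10 m^2
Diameter from circular cross-section:
  d = sqrt(4A / pi) * 10^6 (m -> um)
  d = sqrt(4 * 4.752915 x 10^-10 / pi) * 10^6 = 24.6 um

24.6 um


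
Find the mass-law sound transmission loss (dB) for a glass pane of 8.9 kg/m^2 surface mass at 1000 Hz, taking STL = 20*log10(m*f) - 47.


Mass law: STL = 20 * log10(m * f) - 47
  m * f = 8.9 * 1000 = 8900
  log10(8900) = 3.94939
  STL = 20 * 3.94939 - 47 = 78.9878 - 47 = 32.0 dB

32.0 dB


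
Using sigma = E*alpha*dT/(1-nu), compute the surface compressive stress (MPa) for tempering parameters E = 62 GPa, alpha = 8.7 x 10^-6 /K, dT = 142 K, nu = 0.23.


Tempering stress: sigma = E * alpha * dT / (1 - nu)
  E (MPa) = 62 * 1000 = 62000
  Numerator = 62000 * (8.7 x 10^-6) * 142 = 76.5948
  Denominator = 1 - 0.23 = 0.77
  sigma = 76.5948 / 0.77 = 99.5 MPa

99.5 MPa


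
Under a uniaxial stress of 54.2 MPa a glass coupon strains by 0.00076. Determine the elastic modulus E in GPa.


Young's modulus: E = stress / strain
  E = 54.2 MPa / 0.00076 = 71315.79 MPa
Convert to GPa: 71315.79 / 1000 = 71.32 GPa

71.32 GPa


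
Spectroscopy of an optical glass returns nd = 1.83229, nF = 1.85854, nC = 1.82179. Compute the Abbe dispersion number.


Abbe number formula: Vd = (nd - 1) / (nF - nC)
  nd - 1 = 1.83229 - 1 = 0.83229
  nF - nC = 1.85854 - 1.82179 = 0.03675
  Vd = 0.83229 / 0.03675 = 22.65

22.65


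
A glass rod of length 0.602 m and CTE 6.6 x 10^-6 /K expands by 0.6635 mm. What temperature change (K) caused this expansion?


Rearrange dL = alpha * L0 * dT for dT:
  dT = dL / (alpha * L0)
  dL (m) = 0.6635 / 1000 = 0.0006635
  dT = 0.0006635 / ((6.6 x 10^-6) * 0.602) = 167.0 K

167.0 K


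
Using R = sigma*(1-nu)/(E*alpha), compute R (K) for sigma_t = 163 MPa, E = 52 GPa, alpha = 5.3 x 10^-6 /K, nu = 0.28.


Thermal shock resistance: R = sigma * (1 - nu) / (E * alpha)
  Numerator = 163 * (1 - 0.28) = 117.36
  Denominator = 52 * 1000 * (5.3 x 10^-6) = 0.2756
  R = 117.36 / 0.2756 = 425.8 K

425.8 K


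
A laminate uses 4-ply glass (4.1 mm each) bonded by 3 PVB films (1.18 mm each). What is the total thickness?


Total thickness = glass contribution + PVB contribution
  Glass: 4 * 4.1 = 16.4 mm
  PVB: 3 * 1.18 = 3.54 mm
  Total = 16.4 + 3.54 = 19.94 mm

19.94 mm


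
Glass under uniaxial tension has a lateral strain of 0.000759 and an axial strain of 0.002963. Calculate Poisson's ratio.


Poisson's ratio: nu = lateral strain / axial strain
  nu = 0.000759 / 0.002963 = 0.2562

0.2562


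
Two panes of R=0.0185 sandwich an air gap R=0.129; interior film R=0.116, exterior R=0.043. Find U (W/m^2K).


Total thermal resistance (series):
  R_total = R_in + R_glass + R_air + R_glass + R_out
  R_total = 0.116 + 0.0185 + 0.129 + 0.0185 + 0.043 = 0.325 m^2K/W
U-value = 1 / R_total = 1 / 0.325 = 3.077 W/m^2K

3.077 W/m^2K


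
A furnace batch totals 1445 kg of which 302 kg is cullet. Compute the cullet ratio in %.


Cullet ratio = (cullet mass / total batch mass) * 100
  Ratio = 302 / 1445 * 100 = 20.9%

20.9%


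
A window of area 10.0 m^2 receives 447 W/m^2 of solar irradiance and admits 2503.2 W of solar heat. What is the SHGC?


Rearrange Q = Area * SHGC * Irradiance:
  SHGC = Q / (Area * Irradiance)
  SHGC = 2503.2 / (10.0 * 447) = 0.56

0.56


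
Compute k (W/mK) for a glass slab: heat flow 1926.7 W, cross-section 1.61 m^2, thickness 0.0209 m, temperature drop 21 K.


Fourier's law rearranged: k = Q * t / (A * dT)
  Numerator = 1926.7 * 0.0209 = 40.26803
  Denominator = 1.61 * 21 = 33.81
  k = 40.26803 / 33.81 = 1.191 W/mK

1.191 W/mK


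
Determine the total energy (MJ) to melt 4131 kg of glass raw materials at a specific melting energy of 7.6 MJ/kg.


Total energy = mass * specific energy
  E = 4131 * 7.6 = 31395.6 MJ

31395.6 MJ


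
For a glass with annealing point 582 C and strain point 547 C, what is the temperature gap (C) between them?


Gap = T_anneal - T_strain:
  gap = 582 - 547 = 35 C

35 C


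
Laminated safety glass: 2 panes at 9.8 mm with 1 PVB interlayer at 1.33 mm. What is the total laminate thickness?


Total thickness = glass contribution + PVB contribution
  Glass: 2 * 9.8 = 19.6 mm
  PVB: 1 * 1.33 = 1.33 mm
  Total = 19.6 + 1.33 = 20.93 mm

20.93 mm


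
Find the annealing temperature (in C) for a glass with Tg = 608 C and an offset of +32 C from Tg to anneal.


The annealing temperature is Tg plus the offset:
  T_anneal = 608 + 32 = 640 C

640 C
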